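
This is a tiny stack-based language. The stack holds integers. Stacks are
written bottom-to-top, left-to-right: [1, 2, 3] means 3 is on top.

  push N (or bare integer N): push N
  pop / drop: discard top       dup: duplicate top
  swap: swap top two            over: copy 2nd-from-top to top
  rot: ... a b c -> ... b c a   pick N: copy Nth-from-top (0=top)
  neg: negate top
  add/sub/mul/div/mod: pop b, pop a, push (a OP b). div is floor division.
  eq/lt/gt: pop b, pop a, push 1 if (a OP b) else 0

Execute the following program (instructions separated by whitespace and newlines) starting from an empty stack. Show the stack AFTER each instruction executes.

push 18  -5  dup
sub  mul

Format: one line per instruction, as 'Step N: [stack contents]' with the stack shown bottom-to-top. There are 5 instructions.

Step 1: [18]
Step 2: [18, -5]
Step 3: [18, -5, -5]
Step 4: [18, 0]
Step 5: [0]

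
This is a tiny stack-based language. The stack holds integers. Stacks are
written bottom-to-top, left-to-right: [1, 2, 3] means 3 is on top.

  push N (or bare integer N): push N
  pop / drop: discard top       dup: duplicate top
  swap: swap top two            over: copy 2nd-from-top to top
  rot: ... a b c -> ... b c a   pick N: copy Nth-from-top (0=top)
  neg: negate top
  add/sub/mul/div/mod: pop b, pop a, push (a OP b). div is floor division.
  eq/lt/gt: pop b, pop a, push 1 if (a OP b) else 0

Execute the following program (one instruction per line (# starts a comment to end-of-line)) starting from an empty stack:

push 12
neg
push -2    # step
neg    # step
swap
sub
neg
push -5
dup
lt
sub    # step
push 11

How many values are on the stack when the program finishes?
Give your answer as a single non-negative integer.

Answer: 2

Derivation:
After 'push 12': stack = [12] (depth 1)
After 'neg': stack = [-12] (depth 1)
After 'push -2': stack = [-12, -2] (depth 2)
After 'neg': stack = [-12, 2] (depth 2)
After 'swap': stack = [2, -12] (depth 2)
After 'sub': stack = [14] (depth 1)
After 'neg': stack = [-14] (depth 1)
After 'push -5': stack = [-14, -5] (depth 2)
After 'dup': stack = [-14, -5, -5] (depth 3)
After 'lt': stack = [-14, 0] (depth 2)
After 'sub': stack = [-14] (depth 1)
After 'push 11': stack = [-14, 11] (depth 2)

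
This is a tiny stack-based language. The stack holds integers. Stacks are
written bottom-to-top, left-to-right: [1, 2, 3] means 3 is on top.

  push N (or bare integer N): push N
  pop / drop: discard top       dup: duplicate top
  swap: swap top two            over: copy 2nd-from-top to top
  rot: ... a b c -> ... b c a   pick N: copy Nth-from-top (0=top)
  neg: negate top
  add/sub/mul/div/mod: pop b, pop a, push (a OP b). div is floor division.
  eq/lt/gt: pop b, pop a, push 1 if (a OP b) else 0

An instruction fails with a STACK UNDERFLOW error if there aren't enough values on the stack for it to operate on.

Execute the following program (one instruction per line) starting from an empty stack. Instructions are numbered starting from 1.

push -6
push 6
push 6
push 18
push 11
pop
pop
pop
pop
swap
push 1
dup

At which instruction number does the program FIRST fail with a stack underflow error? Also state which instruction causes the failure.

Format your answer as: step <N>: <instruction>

Answer: step 10: swap

Derivation:
Step 1 ('push -6'): stack = [-6], depth = 1
Step 2 ('push 6'): stack = [-6, 6], depth = 2
Step 3 ('push 6'): stack = [-6, 6, 6], depth = 3
Step 4 ('push 18'): stack = [-6, 6, 6, 18], depth = 4
Step 5 ('push 11'): stack = [-6, 6, 6, 18, 11], depth = 5
Step 6 ('pop'): stack = [-6, 6, 6, 18], depth = 4
Step 7 ('pop'): stack = [-6, 6, 6], depth = 3
Step 8 ('pop'): stack = [-6, 6], depth = 2
Step 9 ('pop'): stack = [-6], depth = 1
Step 10 ('swap'): needs 2 value(s) but depth is 1 — STACK UNDERFLOW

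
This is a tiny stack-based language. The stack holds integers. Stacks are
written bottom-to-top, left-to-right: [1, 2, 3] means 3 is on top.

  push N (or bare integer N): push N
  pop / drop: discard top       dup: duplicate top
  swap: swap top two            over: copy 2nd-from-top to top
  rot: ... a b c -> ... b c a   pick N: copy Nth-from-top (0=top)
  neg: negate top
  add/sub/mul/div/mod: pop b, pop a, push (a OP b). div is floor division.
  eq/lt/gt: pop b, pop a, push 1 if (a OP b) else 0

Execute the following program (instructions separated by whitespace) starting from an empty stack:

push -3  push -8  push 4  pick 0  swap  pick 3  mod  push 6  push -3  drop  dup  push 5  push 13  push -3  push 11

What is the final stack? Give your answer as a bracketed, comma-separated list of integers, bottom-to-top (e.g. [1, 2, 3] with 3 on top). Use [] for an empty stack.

After 'push -3': [-3]
After 'push -8': [-3, -8]
After 'push 4': [-3, -8, 4]
After 'pick 0': [-3, -8, 4, 4]
After 'swap': [-3, -8, 4, 4]
After 'pick 3': [-3, -8, 4, 4, -3]
After 'mod': [-3, -8, 4, -2]
After 'push 6': [-3, -8, 4, -2, 6]
After 'push -3': [-3, -8, 4, -2, 6, -3]
After 'drop': [-3, -8, 4, -2, 6]
After 'dup': [-3, -8, 4, -2, 6, 6]
After 'push 5': [-3, -8, 4, -2, 6, 6, 5]
After 'push 13': [-3, -8, 4, -2, 6, 6, 5, 13]
After 'push -3': [-3, -8, 4, -2, 6, 6, 5, 13, -3]
After 'push 11': [-3, -8, 4, -2, 6, 6, 5, 13, -3, 11]

Answer: [-3, -8, 4, -2, 6, 6, 5, 13, -3, 11]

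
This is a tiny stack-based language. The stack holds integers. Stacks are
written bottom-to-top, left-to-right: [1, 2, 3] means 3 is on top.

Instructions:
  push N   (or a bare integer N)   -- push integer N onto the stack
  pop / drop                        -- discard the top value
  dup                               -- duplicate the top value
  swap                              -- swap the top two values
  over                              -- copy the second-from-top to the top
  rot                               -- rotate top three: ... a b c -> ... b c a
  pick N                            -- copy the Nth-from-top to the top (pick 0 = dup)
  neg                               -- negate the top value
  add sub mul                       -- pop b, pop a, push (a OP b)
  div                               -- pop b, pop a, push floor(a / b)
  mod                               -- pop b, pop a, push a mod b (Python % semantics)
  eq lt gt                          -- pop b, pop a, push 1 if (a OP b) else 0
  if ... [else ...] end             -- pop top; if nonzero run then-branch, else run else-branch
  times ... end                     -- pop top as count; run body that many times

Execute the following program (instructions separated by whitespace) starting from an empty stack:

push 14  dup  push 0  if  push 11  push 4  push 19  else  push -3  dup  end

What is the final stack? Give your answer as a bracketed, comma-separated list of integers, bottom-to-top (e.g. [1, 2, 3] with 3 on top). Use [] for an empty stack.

Answer: [14, 14, -3, -3]

Derivation:
After 'push 14': [14]
After 'dup': [14, 14]
After 'push 0': [14, 14, 0]
After 'if': [14, 14]
After 'push -3': [14, 14, -3]
After 'dup': [14, 14, -3, -3]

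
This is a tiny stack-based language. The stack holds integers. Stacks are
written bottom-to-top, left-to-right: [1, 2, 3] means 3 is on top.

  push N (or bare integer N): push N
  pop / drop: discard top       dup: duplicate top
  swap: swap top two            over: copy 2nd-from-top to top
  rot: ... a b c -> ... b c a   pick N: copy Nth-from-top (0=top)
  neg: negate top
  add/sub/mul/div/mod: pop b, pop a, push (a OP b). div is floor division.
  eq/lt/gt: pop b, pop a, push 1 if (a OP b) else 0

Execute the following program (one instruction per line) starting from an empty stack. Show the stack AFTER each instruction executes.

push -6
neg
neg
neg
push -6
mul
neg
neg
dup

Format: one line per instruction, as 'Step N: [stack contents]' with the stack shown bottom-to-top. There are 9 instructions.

Step 1: [-6]
Step 2: [6]
Step 3: [-6]
Step 4: [6]
Step 5: [6, -6]
Step 6: [-36]
Step 7: [36]
Step 8: [-36]
Step 9: [-36, -36]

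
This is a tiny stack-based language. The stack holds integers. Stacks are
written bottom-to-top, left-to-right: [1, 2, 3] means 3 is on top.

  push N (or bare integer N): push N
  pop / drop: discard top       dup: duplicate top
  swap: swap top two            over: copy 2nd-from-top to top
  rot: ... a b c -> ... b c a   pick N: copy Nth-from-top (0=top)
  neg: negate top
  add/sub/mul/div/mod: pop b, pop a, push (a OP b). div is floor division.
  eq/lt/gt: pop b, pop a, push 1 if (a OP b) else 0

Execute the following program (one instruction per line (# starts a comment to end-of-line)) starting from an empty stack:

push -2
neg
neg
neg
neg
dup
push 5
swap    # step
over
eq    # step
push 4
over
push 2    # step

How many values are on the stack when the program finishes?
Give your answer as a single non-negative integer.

After 'push -2': stack = [-2] (depth 1)
After 'neg': stack = [2] (depth 1)
After 'neg': stack = [-2] (depth 1)
After 'neg': stack = [2] (depth 1)
After 'neg': stack = [-2] (depth 1)
After 'dup': stack = [-2, -2] (depth 2)
After 'push 5': stack = [-2, -2, 5] (depth 3)
After 'swap': stack = [-2, 5, -2] (depth 3)
After 'over': stack = [-2, 5, -2, 5] (depth 4)
After 'eq': stack = [-2, 5, 0] (depth 3)
After 'push 4': stack = [-2, 5, 0, 4] (depth 4)
After 'over': stack = [-2, 5, 0, 4, 0] (depth 5)
After 'push 2': stack = [-2, 5, 0, 4, 0, 2] (depth 6)

Answer: 6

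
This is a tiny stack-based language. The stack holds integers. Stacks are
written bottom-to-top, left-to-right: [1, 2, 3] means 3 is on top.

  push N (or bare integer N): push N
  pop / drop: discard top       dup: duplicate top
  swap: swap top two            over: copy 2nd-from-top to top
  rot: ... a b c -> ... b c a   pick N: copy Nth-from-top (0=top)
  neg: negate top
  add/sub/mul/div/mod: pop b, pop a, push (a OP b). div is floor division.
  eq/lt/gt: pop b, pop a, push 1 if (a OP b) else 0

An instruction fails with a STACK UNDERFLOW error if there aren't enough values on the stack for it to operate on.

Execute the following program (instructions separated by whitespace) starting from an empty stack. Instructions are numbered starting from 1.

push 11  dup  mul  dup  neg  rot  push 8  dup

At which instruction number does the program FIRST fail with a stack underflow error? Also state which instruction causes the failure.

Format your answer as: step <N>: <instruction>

Answer: step 6: rot

Derivation:
Step 1 ('push 11'): stack = [11], depth = 1
Step 2 ('dup'): stack = [11, 11], depth = 2
Step 3 ('mul'): stack = [121], depth = 1
Step 4 ('dup'): stack = [121, 121], depth = 2
Step 5 ('neg'): stack = [121, -121], depth = 2
Step 6 ('rot'): needs 3 value(s) but depth is 2 — STACK UNDERFLOW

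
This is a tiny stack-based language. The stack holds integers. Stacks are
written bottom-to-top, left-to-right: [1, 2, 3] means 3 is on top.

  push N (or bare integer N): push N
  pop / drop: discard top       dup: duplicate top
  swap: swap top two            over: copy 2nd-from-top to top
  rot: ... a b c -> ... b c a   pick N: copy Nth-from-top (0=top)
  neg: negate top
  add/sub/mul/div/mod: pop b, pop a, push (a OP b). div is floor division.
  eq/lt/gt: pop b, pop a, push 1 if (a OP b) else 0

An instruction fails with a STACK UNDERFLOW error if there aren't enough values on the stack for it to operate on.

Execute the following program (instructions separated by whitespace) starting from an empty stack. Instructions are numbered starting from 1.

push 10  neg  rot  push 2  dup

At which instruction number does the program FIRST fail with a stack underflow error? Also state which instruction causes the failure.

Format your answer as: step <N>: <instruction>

Answer: step 3: rot

Derivation:
Step 1 ('push 10'): stack = [10], depth = 1
Step 2 ('neg'): stack = [-10], depth = 1
Step 3 ('rot'): needs 3 value(s) but depth is 1 — STACK UNDERFLOW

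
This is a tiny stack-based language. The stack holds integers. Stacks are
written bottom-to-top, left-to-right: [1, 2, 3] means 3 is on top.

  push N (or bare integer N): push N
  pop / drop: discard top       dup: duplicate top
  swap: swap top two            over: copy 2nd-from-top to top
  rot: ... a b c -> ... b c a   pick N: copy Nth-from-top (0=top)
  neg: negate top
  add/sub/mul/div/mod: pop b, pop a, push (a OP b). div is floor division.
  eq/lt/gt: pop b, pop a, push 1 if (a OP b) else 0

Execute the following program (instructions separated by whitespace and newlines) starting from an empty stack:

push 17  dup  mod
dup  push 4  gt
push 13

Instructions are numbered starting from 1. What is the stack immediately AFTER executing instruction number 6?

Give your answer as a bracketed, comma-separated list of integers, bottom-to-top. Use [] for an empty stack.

Answer: [0, 0]

Derivation:
Step 1 ('push 17'): [17]
Step 2 ('dup'): [17, 17]
Step 3 ('mod'): [0]
Step 4 ('dup'): [0, 0]
Step 5 ('push 4'): [0, 0, 4]
Step 6 ('gt'): [0, 0]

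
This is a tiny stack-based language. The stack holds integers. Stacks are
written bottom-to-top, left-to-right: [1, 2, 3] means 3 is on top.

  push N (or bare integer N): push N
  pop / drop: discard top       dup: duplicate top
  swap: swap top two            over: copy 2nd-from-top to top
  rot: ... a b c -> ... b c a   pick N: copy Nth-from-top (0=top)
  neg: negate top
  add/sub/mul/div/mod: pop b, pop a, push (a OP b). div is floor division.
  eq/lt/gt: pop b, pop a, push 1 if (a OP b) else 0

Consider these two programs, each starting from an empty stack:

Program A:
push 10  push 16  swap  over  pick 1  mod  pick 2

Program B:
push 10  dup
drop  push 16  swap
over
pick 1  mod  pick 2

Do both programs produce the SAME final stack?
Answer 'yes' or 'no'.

Answer: yes

Derivation:
Program A trace:
  After 'push 10': [10]
  After 'push 16': [10, 16]
  After 'swap': [16, 10]
  After 'over': [16, 10, 16]
  After 'pick 1': [16, 10, 16, 10]
  After 'mod': [16, 10, 6]
  After 'pick 2': [16, 10, 6, 16]
Program A final stack: [16, 10, 6, 16]

Program B trace:
  After 'push 10': [10]
  After 'dup': [10, 10]
  After 'drop': [10]
  After 'push 16': [10, 16]
  After 'swap': [16, 10]
  After 'over': [16, 10, 16]
  After 'pick 1': [16, 10, 16, 10]
  After 'mod': [16, 10, 6]
  After 'pick 2': [16, 10, 6, 16]
Program B final stack: [16, 10, 6, 16]
Same: yes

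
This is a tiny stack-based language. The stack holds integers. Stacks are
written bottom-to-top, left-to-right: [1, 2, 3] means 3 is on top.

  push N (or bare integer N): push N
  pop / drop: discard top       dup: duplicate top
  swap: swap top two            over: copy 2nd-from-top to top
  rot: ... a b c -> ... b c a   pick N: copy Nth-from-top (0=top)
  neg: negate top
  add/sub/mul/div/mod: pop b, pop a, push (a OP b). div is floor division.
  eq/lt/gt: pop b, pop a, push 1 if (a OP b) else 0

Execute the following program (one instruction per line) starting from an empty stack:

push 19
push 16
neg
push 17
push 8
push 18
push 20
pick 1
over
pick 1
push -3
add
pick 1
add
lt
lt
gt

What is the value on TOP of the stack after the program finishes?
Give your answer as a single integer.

Answer: 1

Derivation:
After 'push 19': [19]
After 'push 16': [19, 16]
After 'neg': [19, -16]
After 'push 17': [19, -16, 17]
After 'push 8': [19, -16, 17, 8]
After 'push 18': [19, -16, 17, 8, 18]
After 'push 20': [19, -16, 17, 8, 18, 20]
After 'pick 1': [19, -16, 17, 8, 18, 20, 18]
After 'over': [19, -16, 17, 8, 18, 20, 18, 20]
After 'pick 1': [19, -16, 17, 8, 18, 20, 18, 20, 18]
After 'push -3': [19, -16, 17, 8, 18, 20, 18, 20, 18, -3]
After 'add': [19, -16, 17, 8, 18, 20, 18, 20, 15]
After 'pick 1': [19, -16, 17, 8, 18, 20, 18, 20, 15, 20]
After 'add': [19, -16, 17, 8, 18, 20, 18, 20, 35]
After 'lt': [19, -16, 17, 8, 18, 20, 18, 1]
After 'lt': [19, -16, 17, 8, 18, 20, 0]
After 'gt': [19, -16, 17, 8, 18, 1]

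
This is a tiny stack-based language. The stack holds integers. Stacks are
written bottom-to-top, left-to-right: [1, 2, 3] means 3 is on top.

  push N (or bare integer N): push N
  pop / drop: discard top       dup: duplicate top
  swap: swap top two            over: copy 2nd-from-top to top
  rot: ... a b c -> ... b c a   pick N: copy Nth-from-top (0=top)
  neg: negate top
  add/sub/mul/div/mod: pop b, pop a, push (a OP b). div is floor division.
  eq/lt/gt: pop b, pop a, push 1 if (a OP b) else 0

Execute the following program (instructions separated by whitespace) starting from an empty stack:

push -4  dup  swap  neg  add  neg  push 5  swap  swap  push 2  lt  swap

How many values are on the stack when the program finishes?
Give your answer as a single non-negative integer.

Answer: 2

Derivation:
After 'push -4': stack = [-4] (depth 1)
After 'dup': stack = [-4, -4] (depth 2)
After 'swap': stack = [-4, -4] (depth 2)
After 'neg': stack = [-4, 4] (depth 2)
After 'add': stack = [0] (depth 1)
After 'neg': stack = [0] (depth 1)
After 'push 5': stack = [0, 5] (depth 2)
After 'swap': stack = [5, 0] (depth 2)
After 'swap': stack = [0, 5] (depth 2)
After 'push 2': stack = [0, 5, 2] (depth 3)
After 'lt': stack = [0, 0] (depth 2)
After 'swap': stack = [0, 0] (depth 2)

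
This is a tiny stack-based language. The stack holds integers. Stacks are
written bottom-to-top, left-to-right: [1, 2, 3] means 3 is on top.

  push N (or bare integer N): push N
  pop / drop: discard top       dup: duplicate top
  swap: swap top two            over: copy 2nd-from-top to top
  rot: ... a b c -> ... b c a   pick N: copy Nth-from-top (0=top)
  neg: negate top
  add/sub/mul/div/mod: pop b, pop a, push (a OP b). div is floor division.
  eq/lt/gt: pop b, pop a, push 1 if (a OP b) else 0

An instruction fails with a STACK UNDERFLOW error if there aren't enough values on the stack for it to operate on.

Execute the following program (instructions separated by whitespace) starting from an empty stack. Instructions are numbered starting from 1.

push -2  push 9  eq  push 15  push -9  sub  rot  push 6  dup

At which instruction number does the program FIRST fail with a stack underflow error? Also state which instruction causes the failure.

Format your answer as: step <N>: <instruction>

Step 1 ('push -2'): stack = [-2], depth = 1
Step 2 ('push 9'): stack = [-2, 9], depth = 2
Step 3 ('eq'): stack = [0], depth = 1
Step 4 ('push 15'): stack = [0, 15], depth = 2
Step 5 ('push -9'): stack = [0, 15, -9], depth = 3
Step 6 ('sub'): stack = [0, 24], depth = 2
Step 7 ('rot'): needs 3 value(s) but depth is 2 — STACK UNDERFLOW

Answer: step 7: rot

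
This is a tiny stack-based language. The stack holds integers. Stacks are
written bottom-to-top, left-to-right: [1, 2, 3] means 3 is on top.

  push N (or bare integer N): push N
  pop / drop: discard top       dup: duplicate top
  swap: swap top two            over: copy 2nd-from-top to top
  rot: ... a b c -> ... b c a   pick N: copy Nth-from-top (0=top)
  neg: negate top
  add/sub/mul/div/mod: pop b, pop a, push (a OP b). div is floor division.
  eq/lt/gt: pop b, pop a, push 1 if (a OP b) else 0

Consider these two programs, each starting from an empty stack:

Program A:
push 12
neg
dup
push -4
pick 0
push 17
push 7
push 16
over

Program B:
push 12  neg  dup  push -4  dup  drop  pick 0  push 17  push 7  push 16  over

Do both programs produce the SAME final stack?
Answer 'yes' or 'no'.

Program A trace:
  After 'push 12': [12]
  After 'neg': [-12]
  After 'dup': [-12, -12]
  After 'push -4': [-12, -12, -4]
  After 'pick 0': [-12, -12, -4, -4]
  After 'push 17': [-12, -12, -4, -4, 17]
  After 'push 7': [-12, -12, -4, -4, 17, 7]
  After 'push 16': [-12, -12, -4, -4, 17, 7, 16]
  After 'over': [-12, -12, -4, -4, 17, 7, 16, 7]
Program A final stack: [-12, -12, -4, -4, 17, 7, 16, 7]

Program B trace:
  After 'push 12': [12]
  After 'neg': [-12]
  After 'dup': [-12, -12]
  After 'push -4': [-12, -12, -4]
  After 'dup': [-12, -12, -4, -4]
  After 'drop': [-12, -12, -4]
  After 'pick 0': [-12, -12, -4, -4]
  After 'push 17': [-12, -12, -4, -4, 17]
  After 'push 7': [-12, -12, -4, -4, 17, 7]
  After 'push 16': [-12, -12, -4, -4, 17, 7, 16]
  After 'over': [-12, -12, -4, -4, 17, 7, 16, 7]
Program B final stack: [-12, -12, -4, -4, 17, 7, 16, 7]
Same: yes

Answer: yes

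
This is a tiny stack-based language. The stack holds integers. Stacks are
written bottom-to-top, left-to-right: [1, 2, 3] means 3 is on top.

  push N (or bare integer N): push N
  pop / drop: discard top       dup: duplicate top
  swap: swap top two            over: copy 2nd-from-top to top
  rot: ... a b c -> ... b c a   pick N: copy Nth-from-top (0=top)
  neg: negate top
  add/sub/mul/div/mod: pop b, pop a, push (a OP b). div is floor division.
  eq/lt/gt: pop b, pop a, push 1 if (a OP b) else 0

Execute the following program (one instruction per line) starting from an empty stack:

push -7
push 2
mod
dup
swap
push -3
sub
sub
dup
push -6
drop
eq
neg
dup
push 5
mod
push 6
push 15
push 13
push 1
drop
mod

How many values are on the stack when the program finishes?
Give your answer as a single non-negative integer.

Answer: 4

Derivation:
After 'push -7': stack = [-7] (depth 1)
After 'push 2': stack = [-7, 2] (depth 2)
After 'mod': stack = [1] (depth 1)
After 'dup': stack = [1, 1] (depth 2)
After 'swap': stack = [1, 1] (depth 2)
After 'push -3': stack = [1, 1, -3] (depth 3)
After 'sub': stack = [1, 4] (depth 2)
After 'sub': stack = [-3] (depth 1)
After 'dup': stack = [-3, -3] (depth 2)
After 'push -6': stack = [-3, -3, -6] (depth 3)
  ...
After 'neg': stack = [-1] (depth 1)
After 'dup': stack = [-1, -1] (depth 2)
After 'push 5': stack = [-1, -1, 5] (depth 3)
After 'mod': stack = [-1, 4] (depth 2)
After 'push 6': stack = [-1, 4, 6] (depth 3)
After 'push 15': stack = [-1, 4, 6, 15] (depth 4)
After 'push 13': stack = [-1, 4, 6, 15, 13] (depth 5)
After 'push 1': stack = [-1, 4, 6, 15, 13, 1] (depth 6)
After 'drop': stack = [-1, 4, 6, 15, 13] (depth 5)
After 'mod': stack = [-1, 4, 6, 2] (depth 4)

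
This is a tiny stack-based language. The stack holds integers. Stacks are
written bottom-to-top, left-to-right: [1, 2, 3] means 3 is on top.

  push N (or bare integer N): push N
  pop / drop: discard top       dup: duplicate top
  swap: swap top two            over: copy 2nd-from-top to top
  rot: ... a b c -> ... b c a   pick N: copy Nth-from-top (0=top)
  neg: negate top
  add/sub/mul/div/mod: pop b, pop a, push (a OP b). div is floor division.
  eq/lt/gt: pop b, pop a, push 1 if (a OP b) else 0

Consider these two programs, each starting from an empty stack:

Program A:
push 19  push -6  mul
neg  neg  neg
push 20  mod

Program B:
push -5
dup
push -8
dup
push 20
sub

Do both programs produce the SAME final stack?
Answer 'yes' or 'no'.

Program A trace:
  After 'push 19': [19]
  After 'push -6': [19, -6]
  After 'mul': [-114]
  After 'neg': [114]
  After 'neg': [-114]
  After 'neg': [114]
  After 'push 20': [114, 20]
  After 'mod': [14]
Program A final stack: [14]

Program B trace:
  After 'push -5': [-5]
  After 'dup': [-5, -5]
  After 'push -8': [-5, -5, -8]
  After 'dup': [-5, -5, -8, -8]
  After 'push 20': [-5, -5, -8, -8, 20]
  After 'sub': [-5, -5, -8, -28]
Program B final stack: [-5, -5, -8, -28]
Same: no

Answer: no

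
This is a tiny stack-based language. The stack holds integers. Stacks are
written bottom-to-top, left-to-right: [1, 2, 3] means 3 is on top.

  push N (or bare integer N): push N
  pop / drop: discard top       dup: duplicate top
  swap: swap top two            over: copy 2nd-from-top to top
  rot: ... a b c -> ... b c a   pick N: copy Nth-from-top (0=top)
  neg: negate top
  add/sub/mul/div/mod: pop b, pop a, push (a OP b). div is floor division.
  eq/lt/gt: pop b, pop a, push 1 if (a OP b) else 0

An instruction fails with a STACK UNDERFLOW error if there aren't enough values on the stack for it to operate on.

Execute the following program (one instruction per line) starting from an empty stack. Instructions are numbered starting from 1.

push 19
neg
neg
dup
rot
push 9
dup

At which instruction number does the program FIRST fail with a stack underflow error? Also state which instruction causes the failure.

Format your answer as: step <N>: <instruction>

Answer: step 5: rot

Derivation:
Step 1 ('push 19'): stack = [19], depth = 1
Step 2 ('neg'): stack = [-19], depth = 1
Step 3 ('neg'): stack = [19], depth = 1
Step 4 ('dup'): stack = [19, 19], depth = 2
Step 5 ('rot'): needs 3 value(s) but depth is 2 — STACK UNDERFLOW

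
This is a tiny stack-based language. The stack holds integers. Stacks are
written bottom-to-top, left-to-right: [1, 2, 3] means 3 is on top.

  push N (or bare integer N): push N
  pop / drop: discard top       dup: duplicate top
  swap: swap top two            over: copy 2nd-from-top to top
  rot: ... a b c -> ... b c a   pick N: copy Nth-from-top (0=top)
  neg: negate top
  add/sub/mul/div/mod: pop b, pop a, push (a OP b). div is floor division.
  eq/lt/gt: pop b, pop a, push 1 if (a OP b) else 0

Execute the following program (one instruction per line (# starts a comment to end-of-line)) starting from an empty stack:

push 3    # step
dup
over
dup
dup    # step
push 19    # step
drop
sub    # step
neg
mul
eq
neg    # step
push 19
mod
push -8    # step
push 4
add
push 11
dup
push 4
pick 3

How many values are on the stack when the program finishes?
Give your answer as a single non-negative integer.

After 'push 3': stack = [3] (depth 1)
After 'dup': stack = [3, 3] (depth 2)
After 'over': stack = [3, 3, 3] (depth 3)
After 'dup': stack = [3, 3, 3, 3] (depth 4)
After 'dup': stack = [3, 3, 3, 3, 3] (depth 5)
After 'push 19': stack = [3, 3, 3, 3, 3, 19] (depth 6)
After 'drop': stack = [3, 3, 3, 3, 3] (depth 5)
After 'sub': stack = [3, 3, 3, 0] (depth 4)
After 'neg': stack = [3, 3, 3, 0] (depth 4)
After 'mul': stack = [3, 3, 0] (depth 3)
  ...
After 'neg': stack = [3, 0] (depth 2)
After 'push 19': stack = [3, 0, 19] (depth 3)
After 'mod': stack = [3, 0] (depth 2)
After 'push -8': stack = [3, 0, -8] (depth 3)
After 'push 4': stack = [3, 0, -8, 4] (depth 4)
After 'add': stack = [3, 0, -4] (depth 3)
After 'push 11': stack = [3, 0, -4, 11] (depth 4)
After 'dup': stack = [3, 0, -4, 11, 11] (depth 5)
After 'push 4': stack = [3, 0, -4, 11, 11, 4] (depth 6)
After 'pick 3': stack = [3, 0, -4, 11, 11, 4, -4] (depth 7)

Answer: 7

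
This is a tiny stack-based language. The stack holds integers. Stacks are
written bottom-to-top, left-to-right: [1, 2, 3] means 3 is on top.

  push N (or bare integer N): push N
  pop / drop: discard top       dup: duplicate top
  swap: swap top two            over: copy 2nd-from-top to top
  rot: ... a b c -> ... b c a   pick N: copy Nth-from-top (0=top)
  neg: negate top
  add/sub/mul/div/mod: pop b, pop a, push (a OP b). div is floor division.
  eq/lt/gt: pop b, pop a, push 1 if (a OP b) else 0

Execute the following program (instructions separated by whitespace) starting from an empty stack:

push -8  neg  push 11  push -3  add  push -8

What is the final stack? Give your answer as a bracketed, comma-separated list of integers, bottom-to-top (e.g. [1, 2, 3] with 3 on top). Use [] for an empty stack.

After 'push -8': [-8]
After 'neg': [8]
After 'push 11': [8, 11]
After 'push -3': [8, 11, -3]
After 'add': [8, 8]
After 'push -8': [8, 8, -8]

Answer: [8, 8, -8]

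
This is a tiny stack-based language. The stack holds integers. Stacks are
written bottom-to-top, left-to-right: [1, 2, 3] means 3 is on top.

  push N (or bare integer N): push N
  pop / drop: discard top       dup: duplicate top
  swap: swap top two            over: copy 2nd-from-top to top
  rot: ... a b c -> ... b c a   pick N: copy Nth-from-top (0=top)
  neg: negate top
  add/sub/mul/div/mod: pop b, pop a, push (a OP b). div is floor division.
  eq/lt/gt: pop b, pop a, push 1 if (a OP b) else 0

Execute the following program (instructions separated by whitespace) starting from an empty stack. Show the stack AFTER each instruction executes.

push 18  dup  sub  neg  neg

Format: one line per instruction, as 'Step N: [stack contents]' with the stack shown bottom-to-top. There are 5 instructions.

Step 1: [18]
Step 2: [18, 18]
Step 3: [0]
Step 4: [0]
Step 5: [0]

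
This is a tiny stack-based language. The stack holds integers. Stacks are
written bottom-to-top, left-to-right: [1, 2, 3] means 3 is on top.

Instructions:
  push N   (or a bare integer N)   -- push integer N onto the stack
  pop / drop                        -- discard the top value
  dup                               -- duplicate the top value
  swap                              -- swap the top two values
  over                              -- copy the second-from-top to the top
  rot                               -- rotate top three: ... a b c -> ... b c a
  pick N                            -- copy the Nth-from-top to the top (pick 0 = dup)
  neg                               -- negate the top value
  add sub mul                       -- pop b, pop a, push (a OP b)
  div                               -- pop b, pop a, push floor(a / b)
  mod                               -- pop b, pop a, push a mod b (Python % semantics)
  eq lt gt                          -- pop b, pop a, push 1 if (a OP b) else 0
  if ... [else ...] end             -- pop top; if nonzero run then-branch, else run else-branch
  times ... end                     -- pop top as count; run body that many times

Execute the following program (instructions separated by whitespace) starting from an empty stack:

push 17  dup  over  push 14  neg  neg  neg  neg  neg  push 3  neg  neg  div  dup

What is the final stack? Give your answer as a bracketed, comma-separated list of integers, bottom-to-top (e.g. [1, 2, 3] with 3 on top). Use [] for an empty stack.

Answer: [17, 17, 17, -5, -5]

Derivation:
After 'push 17': [17]
After 'dup': [17, 17]
After 'over': [17, 17, 17]
After 'push 14': [17, 17, 17, 14]
After 'neg': [17, 17, 17, -14]
After 'neg': [17, 17, 17, 14]
After 'neg': [17, 17, 17, -14]
After 'neg': [17, 17, 17, 14]
After 'neg': [17, 17, 17, -14]
After 'push 3': [17, 17, 17, -14, 3]
After 'neg': [17, 17, 17, -14, -3]
After 'neg': [17, 17, 17, -14, 3]
After 'div': [17, 17, 17, -5]
After 'dup': [17, 17, 17, -5, -5]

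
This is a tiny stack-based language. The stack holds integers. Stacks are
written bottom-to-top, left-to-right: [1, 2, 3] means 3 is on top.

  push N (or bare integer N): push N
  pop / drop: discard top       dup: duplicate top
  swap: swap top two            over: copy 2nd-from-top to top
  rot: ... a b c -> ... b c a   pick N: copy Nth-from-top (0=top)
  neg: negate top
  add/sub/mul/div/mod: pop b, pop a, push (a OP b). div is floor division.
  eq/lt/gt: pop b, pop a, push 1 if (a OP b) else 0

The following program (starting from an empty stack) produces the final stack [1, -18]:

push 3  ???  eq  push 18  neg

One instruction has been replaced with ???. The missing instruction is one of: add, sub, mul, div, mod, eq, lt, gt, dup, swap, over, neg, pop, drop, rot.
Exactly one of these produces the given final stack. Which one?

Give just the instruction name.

Answer: dup

Derivation:
Stack before ???: [3]
Stack after ???:  [3, 3]
The instruction that transforms [3] -> [3, 3] is: dup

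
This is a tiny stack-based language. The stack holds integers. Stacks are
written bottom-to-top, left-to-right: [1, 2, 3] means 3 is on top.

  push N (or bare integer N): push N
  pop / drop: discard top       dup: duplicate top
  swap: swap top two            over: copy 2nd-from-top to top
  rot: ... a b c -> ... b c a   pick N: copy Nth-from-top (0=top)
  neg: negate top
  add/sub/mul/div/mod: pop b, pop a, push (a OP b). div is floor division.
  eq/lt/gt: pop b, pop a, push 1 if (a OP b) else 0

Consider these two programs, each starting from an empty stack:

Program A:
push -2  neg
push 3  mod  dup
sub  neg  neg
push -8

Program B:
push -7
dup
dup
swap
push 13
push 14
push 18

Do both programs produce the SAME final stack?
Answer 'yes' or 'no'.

Program A trace:
  After 'push -2': [-2]
  After 'neg': [2]
  After 'push 3': [2, 3]
  After 'mod': [2]
  After 'dup': [2, 2]
  After 'sub': [0]
  After 'neg': [0]
  After 'neg': [0]
  After 'push -8': [0, -8]
Program A final stack: [0, -8]

Program B trace:
  After 'push -7': [-7]
  After 'dup': [-7, -7]
  After 'dup': [-7, -7, -7]
  After 'swap': [-7, -7, -7]
  After 'push 13': [-7, -7, -7, 13]
  After 'push 14': [-7, -7, -7, 13, 14]
  After 'push 18': [-7, -7, -7, 13, 14, 18]
Program B final stack: [-7, -7, -7, 13, 14, 18]
Same: no

Answer: no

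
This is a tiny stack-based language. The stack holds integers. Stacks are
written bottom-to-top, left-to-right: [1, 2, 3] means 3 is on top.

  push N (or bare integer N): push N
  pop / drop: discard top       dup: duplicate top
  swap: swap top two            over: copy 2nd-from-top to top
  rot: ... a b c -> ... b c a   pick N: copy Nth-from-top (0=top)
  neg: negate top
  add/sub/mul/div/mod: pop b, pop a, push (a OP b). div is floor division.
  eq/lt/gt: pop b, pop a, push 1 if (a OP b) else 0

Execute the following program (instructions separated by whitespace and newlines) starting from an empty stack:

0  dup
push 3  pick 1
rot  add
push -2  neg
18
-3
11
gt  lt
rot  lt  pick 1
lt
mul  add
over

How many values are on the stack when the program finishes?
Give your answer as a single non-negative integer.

After 'push 0': stack = [0] (depth 1)
After 'dup': stack = [0, 0] (depth 2)
After 'push 3': stack = [0, 0, 3] (depth 3)
After 'pick 1': stack = [0, 0, 3, 0] (depth 4)
After 'rot': stack = [0, 3, 0, 0] (depth 4)
After 'add': stack = [0, 3, 0] (depth 3)
After 'push -2': stack = [0, 3, 0, -2] (depth 4)
After 'neg': stack = [0, 3, 0, 2] (depth 4)
After 'push 18': stack = [0, 3, 0, 2, 18] (depth 5)
After 'push -3': stack = [0, 3, 0, 2, 18, -3] (depth 6)
After 'push 11': stack = [0, 3, 0, 2, 18, -3, 11] (depth 7)
After 'gt': stack = [0, 3, 0, 2, 18, 0] (depth 6)
After 'lt': stack = [0, 3, 0, 2, 0] (depth 5)
After 'rot': stack = [0, 3, 2, 0, 0] (depth 5)
After 'lt': stack = [0, 3, 2, 0] (depth 4)
After 'pick 1': stack = [0, 3, 2, 0, 2] (depth 5)
After 'lt': stack = [0, 3, 2, 1] (depth 4)
After 'mul': stack = [0, 3, 2] (depth 3)
After 'add': stack = [0, 5] (depth 2)
After 'over': stack = [0, 5, 0] (depth 3)

Answer: 3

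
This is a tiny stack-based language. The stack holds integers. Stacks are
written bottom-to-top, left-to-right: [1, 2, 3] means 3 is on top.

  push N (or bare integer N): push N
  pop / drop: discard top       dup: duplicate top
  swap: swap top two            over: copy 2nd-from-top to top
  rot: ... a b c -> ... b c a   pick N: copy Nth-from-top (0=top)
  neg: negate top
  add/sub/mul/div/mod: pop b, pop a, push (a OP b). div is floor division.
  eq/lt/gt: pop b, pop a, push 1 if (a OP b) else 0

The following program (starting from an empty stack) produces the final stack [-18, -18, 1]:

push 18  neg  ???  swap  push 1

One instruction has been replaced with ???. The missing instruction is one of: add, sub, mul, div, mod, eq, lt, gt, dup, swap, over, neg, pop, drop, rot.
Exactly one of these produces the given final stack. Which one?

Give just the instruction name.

Answer: dup

Derivation:
Stack before ???: [-18]
Stack after ???:  [-18, -18]
The instruction that transforms [-18] -> [-18, -18] is: dup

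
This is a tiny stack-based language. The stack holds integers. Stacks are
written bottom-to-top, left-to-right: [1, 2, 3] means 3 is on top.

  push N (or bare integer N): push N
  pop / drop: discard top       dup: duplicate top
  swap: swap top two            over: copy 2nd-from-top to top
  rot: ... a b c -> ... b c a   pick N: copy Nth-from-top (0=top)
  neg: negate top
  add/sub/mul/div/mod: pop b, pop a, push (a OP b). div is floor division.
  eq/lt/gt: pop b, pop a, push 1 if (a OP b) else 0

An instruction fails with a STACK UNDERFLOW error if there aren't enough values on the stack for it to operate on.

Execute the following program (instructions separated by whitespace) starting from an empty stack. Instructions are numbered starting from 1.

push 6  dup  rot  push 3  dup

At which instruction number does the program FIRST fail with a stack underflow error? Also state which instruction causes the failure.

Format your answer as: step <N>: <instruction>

Step 1 ('push 6'): stack = [6], depth = 1
Step 2 ('dup'): stack = [6, 6], depth = 2
Step 3 ('rot'): needs 3 value(s) but depth is 2 — STACK UNDERFLOW

Answer: step 3: rot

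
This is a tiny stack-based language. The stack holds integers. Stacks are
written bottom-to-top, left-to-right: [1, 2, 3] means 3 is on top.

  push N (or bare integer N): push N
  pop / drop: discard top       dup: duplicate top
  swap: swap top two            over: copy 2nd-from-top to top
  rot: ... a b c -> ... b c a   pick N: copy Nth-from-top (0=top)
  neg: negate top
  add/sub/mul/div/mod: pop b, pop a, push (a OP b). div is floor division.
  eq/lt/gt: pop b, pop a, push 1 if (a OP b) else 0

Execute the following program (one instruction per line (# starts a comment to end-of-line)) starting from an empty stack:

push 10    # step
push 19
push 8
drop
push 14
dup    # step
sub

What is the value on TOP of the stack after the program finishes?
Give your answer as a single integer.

Answer: 0

Derivation:
After 'push 10': [10]
After 'push 19': [10, 19]
After 'push 8': [10, 19, 8]
After 'drop': [10, 19]
After 'push 14': [10, 19, 14]
After 'dup': [10, 19, 14, 14]
After 'sub': [10, 19, 0]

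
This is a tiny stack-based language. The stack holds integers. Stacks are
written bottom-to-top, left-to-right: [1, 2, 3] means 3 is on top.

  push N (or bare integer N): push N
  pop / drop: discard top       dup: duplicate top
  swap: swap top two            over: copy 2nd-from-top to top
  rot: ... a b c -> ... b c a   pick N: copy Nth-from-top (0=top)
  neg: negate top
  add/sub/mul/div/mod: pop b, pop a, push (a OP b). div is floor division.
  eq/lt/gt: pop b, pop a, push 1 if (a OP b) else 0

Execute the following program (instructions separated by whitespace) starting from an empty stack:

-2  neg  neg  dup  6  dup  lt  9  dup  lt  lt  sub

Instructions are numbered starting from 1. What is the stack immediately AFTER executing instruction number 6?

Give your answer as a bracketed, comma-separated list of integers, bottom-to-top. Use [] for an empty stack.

Step 1 ('-2'): [-2]
Step 2 ('neg'): [2]
Step 3 ('neg'): [-2]
Step 4 ('dup'): [-2, -2]
Step 5 ('6'): [-2, -2, 6]
Step 6 ('dup'): [-2, -2, 6, 6]

Answer: [-2, -2, 6, 6]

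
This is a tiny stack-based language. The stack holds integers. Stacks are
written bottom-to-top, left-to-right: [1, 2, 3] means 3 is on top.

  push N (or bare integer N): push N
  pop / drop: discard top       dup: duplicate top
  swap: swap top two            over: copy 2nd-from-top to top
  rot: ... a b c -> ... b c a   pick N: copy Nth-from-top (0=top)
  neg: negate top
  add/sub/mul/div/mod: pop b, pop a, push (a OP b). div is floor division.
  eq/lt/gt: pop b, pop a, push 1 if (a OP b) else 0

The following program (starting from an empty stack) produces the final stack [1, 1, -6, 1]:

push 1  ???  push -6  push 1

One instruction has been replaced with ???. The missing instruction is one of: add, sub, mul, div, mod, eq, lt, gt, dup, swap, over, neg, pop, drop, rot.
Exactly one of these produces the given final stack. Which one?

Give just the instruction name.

Stack before ???: [1]
Stack after ???:  [1, 1]
The instruction that transforms [1] -> [1, 1] is: dup

Answer: dup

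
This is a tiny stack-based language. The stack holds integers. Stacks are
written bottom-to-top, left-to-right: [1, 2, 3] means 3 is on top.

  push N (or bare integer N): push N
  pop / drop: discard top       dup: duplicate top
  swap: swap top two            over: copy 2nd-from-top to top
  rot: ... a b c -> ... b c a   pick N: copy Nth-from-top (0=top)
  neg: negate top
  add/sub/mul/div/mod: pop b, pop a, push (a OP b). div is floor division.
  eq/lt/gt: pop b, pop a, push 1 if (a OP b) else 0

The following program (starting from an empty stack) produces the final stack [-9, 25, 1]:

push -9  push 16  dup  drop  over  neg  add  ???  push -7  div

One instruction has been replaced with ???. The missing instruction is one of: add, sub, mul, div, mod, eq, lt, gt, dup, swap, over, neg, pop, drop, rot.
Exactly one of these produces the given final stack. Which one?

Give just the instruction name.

Answer: over

Derivation:
Stack before ???: [-9, 25]
Stack after ???:  [-9, 25, -9]
The instruction that transforms [-9, 25] -> [-9, 25, -9] is: over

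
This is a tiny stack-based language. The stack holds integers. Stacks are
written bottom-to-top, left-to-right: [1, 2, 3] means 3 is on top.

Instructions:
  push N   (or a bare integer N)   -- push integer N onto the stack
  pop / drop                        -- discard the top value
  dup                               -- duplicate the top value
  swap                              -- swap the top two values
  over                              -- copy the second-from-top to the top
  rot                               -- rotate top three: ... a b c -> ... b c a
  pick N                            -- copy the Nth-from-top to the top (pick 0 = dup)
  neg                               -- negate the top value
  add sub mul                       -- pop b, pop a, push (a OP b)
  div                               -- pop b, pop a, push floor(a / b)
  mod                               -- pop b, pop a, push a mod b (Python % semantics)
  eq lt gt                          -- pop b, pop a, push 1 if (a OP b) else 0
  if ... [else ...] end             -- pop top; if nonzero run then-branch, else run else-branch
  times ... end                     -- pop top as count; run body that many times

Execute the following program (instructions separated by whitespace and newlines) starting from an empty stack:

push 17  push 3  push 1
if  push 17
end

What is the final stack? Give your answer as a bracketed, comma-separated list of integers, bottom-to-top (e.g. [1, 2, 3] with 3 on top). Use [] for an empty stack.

After 'push 17': [17]
After 'push 3': [17, 3]
After 'push 1': [17, 3, 1]
After 'if': [17, 3]
After 'push 17': [17, 3, 17]

Answer: [17, 3, 17]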